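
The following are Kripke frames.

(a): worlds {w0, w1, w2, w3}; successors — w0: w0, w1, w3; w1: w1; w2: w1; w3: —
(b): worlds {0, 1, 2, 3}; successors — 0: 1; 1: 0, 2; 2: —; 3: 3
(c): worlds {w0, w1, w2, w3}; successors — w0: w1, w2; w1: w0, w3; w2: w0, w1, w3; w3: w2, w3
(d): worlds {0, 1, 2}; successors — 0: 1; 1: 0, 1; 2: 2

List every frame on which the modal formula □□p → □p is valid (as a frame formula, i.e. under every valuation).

(a), (d)

This is the axiom for density; its first-order frame correspondent is ∀x ∀y (Rxy → ∃z (Rxz ∧ Rzy)).
(a): ✓.
(b): fails — R12 but no z with R1z and Rz2.
(c): fails — Rw1w0 but no z with Rw1z and Rzw0.
(d): ✓.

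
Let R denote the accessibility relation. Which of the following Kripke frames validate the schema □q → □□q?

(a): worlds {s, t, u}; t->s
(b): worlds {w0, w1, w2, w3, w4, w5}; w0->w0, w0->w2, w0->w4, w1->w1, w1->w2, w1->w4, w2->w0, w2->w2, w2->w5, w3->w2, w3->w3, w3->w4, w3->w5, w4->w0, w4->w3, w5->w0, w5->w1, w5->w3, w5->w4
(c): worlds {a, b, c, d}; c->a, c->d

(a), (c)

Frame correspondent (Sahlqvist): ∀x ∀y ∀z (Rxy ∧ Ryz → Rxz) — i.e. transitivity.
(a): holds.
(b): fails — Rw5w1 and Rw1w2 but not Rw5w2.
(c): holds.
Valid on: (a), (c).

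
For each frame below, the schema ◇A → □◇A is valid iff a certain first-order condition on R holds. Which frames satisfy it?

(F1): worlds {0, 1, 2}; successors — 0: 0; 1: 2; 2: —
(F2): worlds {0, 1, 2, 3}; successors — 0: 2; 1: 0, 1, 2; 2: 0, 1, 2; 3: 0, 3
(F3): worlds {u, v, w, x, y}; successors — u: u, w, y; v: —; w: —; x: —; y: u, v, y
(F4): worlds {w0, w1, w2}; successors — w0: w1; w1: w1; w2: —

Frame correspondent (Sahlqvist): ∀x ∀y ∀z (Rxy ∧ Rxz → Ryz) — i.e. the Euclidean property.
(F1): fails — R12 and R12 but not R22.
(F2): fails — R10 and R10 but not R00.
(F3): fails — Ruw and Ruw but not Rww.
(F4): ✓.

(F4)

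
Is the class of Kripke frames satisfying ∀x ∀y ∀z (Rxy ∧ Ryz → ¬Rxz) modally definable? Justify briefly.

No — not modally definable

Any modally definable frame class is closed under surjective bounded morphisms.
The 5-cycle (worlds 0,1,2,3,4 with 0→1→2→3→4→0) is intransitive. Mapping every world to a single reflexive point • is a surjective bounded morphism; the reflexive point is not intransitive (R••∧R•• but R••).
So the class is not modally definable.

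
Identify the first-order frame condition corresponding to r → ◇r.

Reflexivity

This is frame-equivalent to □r → r (substitute ¬r for r and contrapose).
Suppose □r→r is valid. At any x set V(r)={w : Rxw}. Then □r holds at x, so r holds at x, i.e. Rxx.
Conversely, any frame satisfying ∀x Rxx validates the schema.
Frame condition: ∀x Rxx.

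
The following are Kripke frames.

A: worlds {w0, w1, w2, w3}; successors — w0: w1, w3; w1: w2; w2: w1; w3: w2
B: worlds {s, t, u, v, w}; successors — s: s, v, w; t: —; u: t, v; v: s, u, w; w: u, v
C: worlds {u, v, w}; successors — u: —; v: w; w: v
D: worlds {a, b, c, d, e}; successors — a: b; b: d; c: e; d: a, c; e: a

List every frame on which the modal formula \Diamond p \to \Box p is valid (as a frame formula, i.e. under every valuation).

C

Frame correspondent (Sahlqvist): \forall x \forall y \forall z (Rxy \wedge Rxz \to y = z) — i.e. partial functionality.
A: fails — w0 sees both w1 and w3.
B: fails — s sees both s and v.
C: holds.
D: fails — d sees both a and c.
Valid on: C.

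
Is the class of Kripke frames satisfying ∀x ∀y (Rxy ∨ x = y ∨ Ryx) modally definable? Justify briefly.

Not definable by any modal formula

Modal frame validity is preserved under disjoint unions.
Take 2 disjoint single-world reflexive frames: each is trivially connected, but their disjoint union has 2 worlds with no edge between distinct components, so it is not connected.
So no modal formula (or set of formulas) defines exactly the connected frames.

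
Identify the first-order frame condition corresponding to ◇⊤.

seriality

◇⊤ holds at w iff w has a successor, so frame-validity of ◇⊤ is exactly seriality. Equivalently via □r → ◇r:
Suppose □r→◇r is valid. At any x set V(r)=W. Then □r at x, so ◇r at x, so x has a successor.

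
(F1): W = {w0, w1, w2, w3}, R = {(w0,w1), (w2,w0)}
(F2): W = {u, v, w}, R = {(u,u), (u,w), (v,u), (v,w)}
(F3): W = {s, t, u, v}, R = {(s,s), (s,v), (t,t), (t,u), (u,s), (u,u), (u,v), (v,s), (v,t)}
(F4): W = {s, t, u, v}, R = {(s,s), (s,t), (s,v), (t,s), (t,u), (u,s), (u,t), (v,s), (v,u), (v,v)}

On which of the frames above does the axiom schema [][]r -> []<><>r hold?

The schema corresponds to a generalized confluence (Geach) condition: forall x forall z (xRz -> exists w (x R^2 w & z R^2 w)).
(F1): fails — w0Rw1 but no w with w0R²w and w1R²w.
(F2): fails — uRw but no t with uR²t and wR²t.
(F3): ✓.
(F4): ✓.
Valid on: (F3), (F4).

(F3), (F4)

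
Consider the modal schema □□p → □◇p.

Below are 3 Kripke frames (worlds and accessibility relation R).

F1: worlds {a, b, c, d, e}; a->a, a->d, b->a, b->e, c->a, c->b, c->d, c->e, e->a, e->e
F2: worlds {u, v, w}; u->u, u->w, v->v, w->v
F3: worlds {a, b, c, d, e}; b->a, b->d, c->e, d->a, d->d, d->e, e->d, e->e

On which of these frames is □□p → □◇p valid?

Frame correspondent (Sahlqvist): ∀x ∀z (xRz → ∃w (xR²w ∧ zRw)) — i.e. a generalized confluence (Geach) condition.
F1: fails — aRd but no w with aR²w and dRw.
F2: ✓.
F3: fails — bRa but no w with bR²w and aRw.
Valid on: F2.

F2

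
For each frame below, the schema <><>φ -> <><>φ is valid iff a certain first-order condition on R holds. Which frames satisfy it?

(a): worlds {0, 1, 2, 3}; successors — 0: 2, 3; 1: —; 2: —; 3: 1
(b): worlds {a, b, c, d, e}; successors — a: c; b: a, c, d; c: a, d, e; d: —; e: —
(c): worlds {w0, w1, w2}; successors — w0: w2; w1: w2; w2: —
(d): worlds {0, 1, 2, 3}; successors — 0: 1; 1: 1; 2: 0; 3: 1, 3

(a), (b), (c), (d)

The schema corresponds to a generalized confluence (Geach) condition: forall x forall y (x R^2 y -> exists w (y = w & x R^2 w)).
(a): holds.
(b): holds.
(c): holds.
(d): holds.
Valid on: (a), (b), (c), (d).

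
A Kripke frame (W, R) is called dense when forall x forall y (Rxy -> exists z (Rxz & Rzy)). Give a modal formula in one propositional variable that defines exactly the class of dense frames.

□□q → □q

A defining formula is □□q → □q (the C4 axiom).
Suppose □□q→□q is valid. Take Rxy and set V(q)={w : xR²w}. Then □□q at x, so □q at x, so q at y, i.e. ∃z(Rxz∧Rzy).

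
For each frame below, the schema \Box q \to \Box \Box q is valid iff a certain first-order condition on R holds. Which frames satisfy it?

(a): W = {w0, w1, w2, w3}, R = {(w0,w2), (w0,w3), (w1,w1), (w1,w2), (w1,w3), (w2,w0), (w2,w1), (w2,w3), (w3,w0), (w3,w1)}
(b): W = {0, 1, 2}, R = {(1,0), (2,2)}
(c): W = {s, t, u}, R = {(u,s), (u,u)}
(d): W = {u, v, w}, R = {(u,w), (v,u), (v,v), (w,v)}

(b), (c)

This is the axiom for transitivity; its first-order frame correspondent is \forall x \forall y \forall z (Rxy \wedge Ryz \to Rxz).
(a): fails — Rw1w2 and Rw2w0 but not Rw1w0.
(b): satisfies the condition.
(c): satisfies the condition.
(d): fails — Rvu and Ruw but not Rvw.
Valid on: (b), (c).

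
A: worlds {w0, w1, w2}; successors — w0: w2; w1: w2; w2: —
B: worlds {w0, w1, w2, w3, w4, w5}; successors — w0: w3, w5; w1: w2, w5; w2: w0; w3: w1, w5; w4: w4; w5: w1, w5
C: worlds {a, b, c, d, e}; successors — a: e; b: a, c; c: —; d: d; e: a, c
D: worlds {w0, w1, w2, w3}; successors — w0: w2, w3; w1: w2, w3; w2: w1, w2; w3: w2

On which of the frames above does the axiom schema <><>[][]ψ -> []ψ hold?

A

This is the axiom for a generalized confluence (Geach) condition; its first-order frame correspondent is forall x forall y forall z ((x R^2 y & xRz) -> exists w (y R^2 w & z = w)).
A: ✓.
B: fails — w0R²w1, w0Rw3 but no w with w1R²w and w3=w.
C: fails — aR²a, aRe but no w with aR²w and e=w.
D: fails — w0R²w1, w0Rw3 but no w with w1R²w and w3=w.
Valid on: A.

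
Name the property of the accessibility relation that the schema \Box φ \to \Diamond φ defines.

Suppose □φ→◇φ is valid. At any x set V(φ)=W. Then □φ at x, so ◇φ at x, so x has a successor.

seriality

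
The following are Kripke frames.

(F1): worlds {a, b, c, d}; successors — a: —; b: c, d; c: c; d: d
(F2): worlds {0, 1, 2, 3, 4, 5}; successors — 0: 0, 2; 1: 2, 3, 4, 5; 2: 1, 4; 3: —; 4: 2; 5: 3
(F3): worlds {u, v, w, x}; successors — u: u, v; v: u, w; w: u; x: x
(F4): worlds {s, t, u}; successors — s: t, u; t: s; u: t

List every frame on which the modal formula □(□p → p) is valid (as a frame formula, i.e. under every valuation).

(F1)

Frame correspondent (Sahlqvist): ∀x ∀y (Rxy → Ryy) — i.e. shift-reflexivity.
(F1): condition met.
(F2): fails — R02 but not R22.
(F3): fails — Ruv but not Rvv.
(F4): fails — Rsu but not Ruu.
Valid on: (F1).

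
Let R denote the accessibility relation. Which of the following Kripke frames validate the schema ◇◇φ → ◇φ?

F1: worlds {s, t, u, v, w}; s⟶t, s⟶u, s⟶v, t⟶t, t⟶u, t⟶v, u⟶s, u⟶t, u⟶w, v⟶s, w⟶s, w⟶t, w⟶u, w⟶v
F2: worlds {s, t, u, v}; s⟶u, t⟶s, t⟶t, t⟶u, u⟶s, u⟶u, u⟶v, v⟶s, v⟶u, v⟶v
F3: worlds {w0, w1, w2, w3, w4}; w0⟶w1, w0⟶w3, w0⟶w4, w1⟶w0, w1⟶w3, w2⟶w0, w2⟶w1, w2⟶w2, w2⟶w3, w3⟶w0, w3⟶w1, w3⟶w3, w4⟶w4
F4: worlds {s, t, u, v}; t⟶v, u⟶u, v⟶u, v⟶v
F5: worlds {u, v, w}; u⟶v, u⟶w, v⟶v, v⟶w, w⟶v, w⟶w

F5

The schema corresponds to transitivity: ∀x ∀y ∀z (Rxy ∧ Ryz → Rxz).
F1: fails — Rtv and Rvs but not Rts.
F2: fails — Rtu and Ruv but not Rtv.
F3: fails — Rw1w0 and Rw0w4 but not Rw1w4.
F4: fails — Rtv and Rvu but not Rtu.
F5: satisfies the condition.
Valid on: F5.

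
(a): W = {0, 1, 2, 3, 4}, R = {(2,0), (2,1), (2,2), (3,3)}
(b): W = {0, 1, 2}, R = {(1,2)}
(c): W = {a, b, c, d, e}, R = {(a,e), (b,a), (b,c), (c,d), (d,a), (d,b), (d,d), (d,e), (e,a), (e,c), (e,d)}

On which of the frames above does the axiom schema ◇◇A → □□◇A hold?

Frame correspondent (Sahlqvist): ∀x ∀y ∀z ((xR²y ∧ xR²z) → ∃w (y = w ∧ zRw)) — i.e. a generalized confluence (Geach) condition.
(a): fails — 2R²0, 2R²0 but no w with 0=w and 0Rw.
(b): satisfies the condition.
(c): fails — aR²a, aR²a but no w with a=w and aRw.
Valid on: (b).

(b)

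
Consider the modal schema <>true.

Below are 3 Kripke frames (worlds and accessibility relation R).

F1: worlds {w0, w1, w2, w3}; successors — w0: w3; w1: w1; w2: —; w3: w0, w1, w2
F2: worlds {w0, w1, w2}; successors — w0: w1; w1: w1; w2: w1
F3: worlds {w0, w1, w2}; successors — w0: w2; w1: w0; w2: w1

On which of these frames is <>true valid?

F2, F3

This is the axiom for seriality; its first-order frame correspondent is forall x exists y Rxy.
F1: fails — world w2 has no successor.
F2: ✓.
F3: ✓.
Valid on: F2, F3.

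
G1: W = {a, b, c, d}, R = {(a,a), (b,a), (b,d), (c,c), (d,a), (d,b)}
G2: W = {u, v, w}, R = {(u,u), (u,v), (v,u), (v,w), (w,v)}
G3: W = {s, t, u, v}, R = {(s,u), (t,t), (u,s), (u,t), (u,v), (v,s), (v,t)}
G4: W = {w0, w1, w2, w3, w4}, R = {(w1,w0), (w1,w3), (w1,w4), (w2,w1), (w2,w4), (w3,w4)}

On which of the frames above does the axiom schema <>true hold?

The schema corresponds to seriality: forall x exists y Rxy.
G1: satisfies the condition.
G2: satisfies the condition.
G3: satisfies the condition.
G4: fails — world w0 has no successor.
Valid on: G1, G2, G3.

G1, G2, G3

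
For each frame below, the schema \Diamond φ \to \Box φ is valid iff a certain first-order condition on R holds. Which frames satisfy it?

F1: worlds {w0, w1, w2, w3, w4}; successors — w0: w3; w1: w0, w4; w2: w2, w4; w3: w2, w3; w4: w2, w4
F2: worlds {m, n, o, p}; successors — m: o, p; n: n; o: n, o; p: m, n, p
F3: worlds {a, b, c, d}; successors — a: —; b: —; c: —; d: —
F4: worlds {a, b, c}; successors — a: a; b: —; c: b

The schema corresponds to partial functionality: \forall x \forall y \forall z (Rxy \wedge Rxz \to y = z).
F1: fails — w1 sees both w0 and w4.
F2: fails — m sees both o and p.
F3: ✓.
F4: ✓.

F3, F4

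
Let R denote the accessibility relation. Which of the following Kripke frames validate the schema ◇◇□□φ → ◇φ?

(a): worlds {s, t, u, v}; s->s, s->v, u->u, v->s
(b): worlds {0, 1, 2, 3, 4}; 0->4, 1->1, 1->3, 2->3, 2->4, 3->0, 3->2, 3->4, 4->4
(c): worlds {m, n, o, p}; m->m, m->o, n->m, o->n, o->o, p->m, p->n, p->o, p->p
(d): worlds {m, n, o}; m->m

This is the axiom for a generalized confluence (Geach) condition; its first-order frame correspondent is ∀x ∀y (xR²y → ∃w (yR²w ∧ xRw)).
(a): holds.
(b): fails — 1R²0 but no w with 0R²w and 1Rw.
(c): holds.
(d): holds.

(a), (c), (d)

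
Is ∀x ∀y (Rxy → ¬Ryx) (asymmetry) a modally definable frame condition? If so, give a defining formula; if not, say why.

No

Any modally definable frame class is closed under surjective bounded morphisms.
The 4-cycle (worlds w0,w1,w2,w3 with w0→w1→w2→w3→w0) is asymmetric. Mapping every world to a single reflexive point • is a surjective bounded morphism, and the reflexive point is not asymmetric (R•• but asymmetry requires ¬R••).
So the class is not modally definable.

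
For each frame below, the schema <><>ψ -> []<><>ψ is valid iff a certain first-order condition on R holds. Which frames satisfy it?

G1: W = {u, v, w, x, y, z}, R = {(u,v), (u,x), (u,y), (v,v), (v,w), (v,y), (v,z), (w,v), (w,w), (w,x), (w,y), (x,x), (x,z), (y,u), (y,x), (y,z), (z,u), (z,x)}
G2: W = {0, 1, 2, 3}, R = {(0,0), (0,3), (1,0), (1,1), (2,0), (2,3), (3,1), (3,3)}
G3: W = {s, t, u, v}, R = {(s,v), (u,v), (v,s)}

The schema corresponds to a generalized confluence (Geach) condition: forall x forall y forall z ((x R^2 y & xRz) -> exists w (y = w & z R^2 w)).
G1: fails — uR²v, uRx but no t with v=t and xR²t.
G2: satisfies the condition.
G3: fails — sR²s, sRv but no w with s=w and vR²w.

G2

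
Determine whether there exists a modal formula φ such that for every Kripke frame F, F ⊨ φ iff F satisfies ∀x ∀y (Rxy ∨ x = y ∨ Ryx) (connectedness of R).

Any modally definable frame class is closed under disjoint unions.
Take 4 disjoint single-world reflexive frames: each is trivially connected, but their disjoint union has 4 worlds with no edge between distinct components, so it is not connected.
So the class is not modally definable.

No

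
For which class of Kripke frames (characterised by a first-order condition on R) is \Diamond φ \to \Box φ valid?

Suppose ◇φ→□φ is valid. Take Rxy, Rxz and set V(φ)={y}. Then ◇φ at x, so □φ at x, so φ at z, i.e. z=y.

Partial functionality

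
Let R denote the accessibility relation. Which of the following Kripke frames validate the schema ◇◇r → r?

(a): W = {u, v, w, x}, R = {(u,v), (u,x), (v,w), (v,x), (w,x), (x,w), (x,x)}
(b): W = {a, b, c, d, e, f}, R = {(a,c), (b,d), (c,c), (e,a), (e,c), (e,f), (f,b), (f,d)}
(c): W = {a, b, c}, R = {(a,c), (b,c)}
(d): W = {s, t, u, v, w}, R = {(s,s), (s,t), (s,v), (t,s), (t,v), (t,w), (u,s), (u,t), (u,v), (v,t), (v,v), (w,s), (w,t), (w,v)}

(c)

The schema corresponds to a generalized confluence (Geach) condition: ∀x ∀y (xR²y → ∃w (y = w ∧ x = w)).
(a): fails — uR²w but w ≠ u.
(b): fails — aR²c but c ≠ a.
(c): satisfies the condition.
(d): fails — sR²t but t ≠ s.
Valid on: (c).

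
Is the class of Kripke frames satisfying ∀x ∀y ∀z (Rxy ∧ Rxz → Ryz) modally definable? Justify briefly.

Yes: it is the Euclidean property, defined by the 5 schema ◇p → □◇p.
Suppose ◇p→□◇p is valid. Take Rxy, Rxz and set V(p)={y}. Then ◇p at x, so □◇p at x, so ◇p at z, so some w with Rzw has p; w=y, i.e. Rzy. By symmetry of the argument, Ryz.

Yes — defined by ◇p → □◇p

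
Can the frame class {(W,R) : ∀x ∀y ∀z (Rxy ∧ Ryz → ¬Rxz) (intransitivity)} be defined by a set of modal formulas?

Not modally definable

If a class were modally definable it would be closed under surjective bounded morphisms (Goldblatt–Thomason).
The 7-cycle (worlds w0,w1,w2,w3,w4,w5,w6 with w0→w1→w2→w3→w4→w5→w6→w0) is intransitive. Mapping every world to a single reflexive point • is a surjective bounded morphism; the reflexive point is not intransitive (R••∧R•• but R••).
Hence intransitivity is not modally definable.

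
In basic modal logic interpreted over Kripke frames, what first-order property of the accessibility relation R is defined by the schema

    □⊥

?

□⊥ is valid iff no world has any successor (otherwise □⊥ fails at any world with one).
The converse is a direct semantic check.
Frame condition: ∀x ∀y ¬Rxy.

emptiness of R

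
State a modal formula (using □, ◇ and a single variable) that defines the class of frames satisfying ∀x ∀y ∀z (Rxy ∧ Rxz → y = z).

A defining formula is ◇ψ → □ψ (the CD axiom).
Suppose ◇ψ→□ψ is valid. Take Rxy, Rxz and set V(ψ)={y}. Then ◇ψ at x, so □ψ at x, so ψ at z, i.e. z=y.

◇ψ → □ψ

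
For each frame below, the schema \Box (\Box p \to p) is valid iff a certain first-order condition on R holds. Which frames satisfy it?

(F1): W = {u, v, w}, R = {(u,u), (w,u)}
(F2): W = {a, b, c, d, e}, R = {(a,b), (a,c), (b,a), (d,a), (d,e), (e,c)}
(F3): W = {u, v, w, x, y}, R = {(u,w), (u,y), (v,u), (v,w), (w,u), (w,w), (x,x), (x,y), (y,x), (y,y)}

The schema corresponds to shift-reflexivity: \forall x \forall y (Rxy \to Ryy).
(F1): ✓.
(F2): fails — Rde but not Ree.
(F3): fails — Rwu but not Ruu.
Valid on: (F1).

(F1)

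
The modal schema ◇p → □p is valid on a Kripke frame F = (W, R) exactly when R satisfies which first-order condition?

partial functionality: ∀x ∀y ∀z (Rxy ∧ Rxz → y = z)

Suppose ◇p→□p is valid. Take Rxy, Rxz and set V(p)={y}. Then ◇p at x, so □p at x, so p at z, i.e. z=y.
Conversely, any frame satisfying ∀x ∀y ∀z (Rxy ∧ Rxz → y = z) validates the schema.
Frame condition: ∀x ∀y ∀z (Rxy ∧ Rxz → y = z).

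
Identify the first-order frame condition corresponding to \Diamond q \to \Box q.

partial functionality

This schema is the CD axiom.
Its frame correspondent is partial functionality — \forall x \forall y \forall z (Rxy \wedge Rxz \to y = z).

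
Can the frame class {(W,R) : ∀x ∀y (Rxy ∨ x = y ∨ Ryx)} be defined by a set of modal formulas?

No

Any modally definable frame class is closed under disjoint unions.
Take 3 disjoint single-world reflexive frames: each is trivially connected, but their disjoint union has 3 worlds with no edge between distinct components, so it is not connected.
So no modal formula (or set of formulas) defines exactly the connected frames.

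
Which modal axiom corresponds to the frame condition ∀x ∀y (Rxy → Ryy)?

The condition is shift-reflexivity. The T□ schema □(□s → s) defines it.
Suppose □(□s→s) is valid. Take Rxy and set V(s)={w : Ryw}. Then at y, □s holds; since □(□s→s) at x, □s→s at y, so s at y, i.e. Ryy.

□(□s → s)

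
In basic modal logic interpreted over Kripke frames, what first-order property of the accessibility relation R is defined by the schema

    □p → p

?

Reflexivity

Suppose □p→p is valid. At any x set V(p)={w : Rxw}. Then □p holds at x, so p holds at x, i.e. Rxx.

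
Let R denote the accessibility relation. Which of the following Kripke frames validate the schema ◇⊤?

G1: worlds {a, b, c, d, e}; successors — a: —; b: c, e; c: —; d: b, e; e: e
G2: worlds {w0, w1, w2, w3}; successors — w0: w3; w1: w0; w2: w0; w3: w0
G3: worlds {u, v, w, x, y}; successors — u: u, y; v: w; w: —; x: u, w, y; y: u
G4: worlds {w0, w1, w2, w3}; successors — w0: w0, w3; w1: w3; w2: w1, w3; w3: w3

Frame correspondent (Sahlqvist): ∀x ∃y Rxy — i.e. seriality.
G1: fails — world a has no successor.
G2: condition met.
G3: fails — world w has no successor.
G4: condition met.
Valid on: G2, G4.

G2, G4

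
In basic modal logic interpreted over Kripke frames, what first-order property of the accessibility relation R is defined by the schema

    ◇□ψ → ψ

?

Equivalently (dual form): ψ → □◇ψ.
Suppose ψ→□◇ψ is valid. Take Rxy and set V(ψ)={x}. Then ψ at x, so □◇ψ at x, so ◇ψ at y, so some z with Ryz has ψ; z=x, i.e. Ryx.
The converse is a direct semantic check.
So the correspondent is symmetry.

symmetry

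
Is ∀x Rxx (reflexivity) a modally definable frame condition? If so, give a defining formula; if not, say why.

Yes: it is reflexivity, defined by the T schema □p → p.

Yes — defined by □p → p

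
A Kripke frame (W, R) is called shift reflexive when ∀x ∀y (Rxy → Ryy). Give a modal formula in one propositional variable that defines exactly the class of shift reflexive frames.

The condition is shift-reflexivity. The T□ schema □(□q → q) defines it.

□(□q → q)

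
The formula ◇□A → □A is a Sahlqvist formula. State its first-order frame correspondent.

This is a form of the 5 axiom.
It corresponds to the Euclidean property: ∀x ∀y ∀z (Rxy ∧ Rxz → Ryz).

the Euclidean property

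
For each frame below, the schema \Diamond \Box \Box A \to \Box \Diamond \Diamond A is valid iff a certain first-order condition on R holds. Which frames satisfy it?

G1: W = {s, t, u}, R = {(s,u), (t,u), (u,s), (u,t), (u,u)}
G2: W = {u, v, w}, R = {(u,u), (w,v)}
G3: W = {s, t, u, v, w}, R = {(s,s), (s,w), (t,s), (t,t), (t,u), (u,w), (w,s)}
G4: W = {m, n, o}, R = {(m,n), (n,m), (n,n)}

G1, G3, G4

Frame correspondent (Sahlqvist): \forall x \forall y \forall z ((xRy \wedge xRz) \to \exists w (y R^2 w \wedge z R^2 w)) — i.e. a generalized confluence (Geach) condition.
G1: holds.
G2: fails — wRv, wRv but no t with vR²t and vR²t.
G3: holds.
G4: holds.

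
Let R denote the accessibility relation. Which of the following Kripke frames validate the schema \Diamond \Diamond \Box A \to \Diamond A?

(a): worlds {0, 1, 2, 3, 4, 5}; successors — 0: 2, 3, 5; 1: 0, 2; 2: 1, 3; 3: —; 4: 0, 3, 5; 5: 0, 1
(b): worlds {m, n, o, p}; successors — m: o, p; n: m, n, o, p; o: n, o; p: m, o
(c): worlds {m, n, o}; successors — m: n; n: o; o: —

Frame correspondent (Sahlqvist): \forall x \forall y (x R^2 y \to \exists w (yRw \wedge xRw)) — i.e. a generalized confluence (Geach) condition.
(a): fails — 0R²3 but no w with 3Rw and 0Rw.
(b): ✓.
(c): fails — mR²o but no w with oRw and mRw.
Valid on: (b).

(b)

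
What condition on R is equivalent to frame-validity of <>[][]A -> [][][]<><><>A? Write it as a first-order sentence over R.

forall x forall y forall z ((xRy & x R^3 z) -> exists w (y R^2 w & z R^3 w))

This is a Sahlqvist (Geach-type) schema ◇^1□^2A → □^3◇^3A.
First-order correspondent: forall x forall y forall z ((xRy & x R^3 z) -> exists w (y R^2 w & z R^3 w)).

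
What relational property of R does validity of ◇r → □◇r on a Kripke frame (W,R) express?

the Euclidean property

This schema is the 5 axiom.
Its frame correspondent is the Euclidean property — ∀x ∀y ∀z (Rxy ∧ Rxz → Ryz).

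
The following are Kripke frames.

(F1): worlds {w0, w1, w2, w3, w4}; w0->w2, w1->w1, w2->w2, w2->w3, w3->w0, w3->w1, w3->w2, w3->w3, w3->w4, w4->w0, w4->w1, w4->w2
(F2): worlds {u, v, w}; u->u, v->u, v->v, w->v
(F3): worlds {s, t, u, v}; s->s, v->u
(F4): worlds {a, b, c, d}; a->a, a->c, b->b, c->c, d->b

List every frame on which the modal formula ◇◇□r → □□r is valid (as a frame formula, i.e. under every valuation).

This is the axiom for a generalized confluence (Geach) condition; its first-order frame correspondent is ∀x ∀y ∀z ((xR²y ∧ xR²z) → ∃w (yRw ∧ z = w)).
(F1): fails — w2R²w0, w2R²w0 but no w with w0Rw and w0=w.
(F2): fails — vR²u, vR²v but no t with uRt and v=t.
(F3): condition met.
(F4): fails — aR²c, aR²a but no w with cRw and a=w.

(F3)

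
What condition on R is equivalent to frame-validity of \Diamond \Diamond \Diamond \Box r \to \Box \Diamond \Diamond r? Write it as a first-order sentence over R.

This is a Sahlqvist (Geach-type) schema ◇^3□^1r → □^1◇^2r.
Minimal-valuation argument: fix x; take any y with xR^3y and any z with xR^1z. Set V(r) to the set of worlds R-reachable from y in exactly 1 step. Then □^1r holds at y, so the antecedent holds at x; validity forces ◇^2r at z, giving a w with zR^2w and yR^1w.
First-order correspondent: \forall x \forall y \forall z ((x R^3 y \wedge xRz) \to \exists w (yRw \wedge z R^2 w)).

\forall x \forall y \forall z ((x R^3 y \wedge xRz) \to \exists w (yRw \wedge z R^2 w))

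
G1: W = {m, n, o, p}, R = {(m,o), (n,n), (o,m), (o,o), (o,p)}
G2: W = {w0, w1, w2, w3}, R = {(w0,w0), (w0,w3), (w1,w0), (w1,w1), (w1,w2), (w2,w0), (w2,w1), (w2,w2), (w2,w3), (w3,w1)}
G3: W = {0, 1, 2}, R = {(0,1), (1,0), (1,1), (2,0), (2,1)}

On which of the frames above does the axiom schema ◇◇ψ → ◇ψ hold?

none

The schema corresponds to transitivity: ∀x ∀y ∀z (Rxy ∧ Ryz → Rxz).
G1: fails — Rmo and Rom but not Rmm.
G2: fails — Rw1w0 and Rw0w3 but not Rw1w3.
G3: fails — R01 and R10 but not R00.
Valid on no frame.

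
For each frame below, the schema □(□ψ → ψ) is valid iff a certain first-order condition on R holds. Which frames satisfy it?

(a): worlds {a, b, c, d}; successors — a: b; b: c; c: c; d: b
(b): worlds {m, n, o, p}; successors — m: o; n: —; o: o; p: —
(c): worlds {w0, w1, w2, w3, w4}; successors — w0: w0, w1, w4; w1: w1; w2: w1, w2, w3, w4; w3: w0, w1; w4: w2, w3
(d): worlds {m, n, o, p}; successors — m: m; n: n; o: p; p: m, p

(b), (d)

This is the axiom for shift-reflexivity; its first-order frame correspondent is ∀x ∀y (Rxy → Ryy).
(a): fails — Rdb but not Rbb.
(b): condition met.
(c): fails — Rw0w4 but not Rw4w4.
(d): condition met.
Valid on: (b), (d).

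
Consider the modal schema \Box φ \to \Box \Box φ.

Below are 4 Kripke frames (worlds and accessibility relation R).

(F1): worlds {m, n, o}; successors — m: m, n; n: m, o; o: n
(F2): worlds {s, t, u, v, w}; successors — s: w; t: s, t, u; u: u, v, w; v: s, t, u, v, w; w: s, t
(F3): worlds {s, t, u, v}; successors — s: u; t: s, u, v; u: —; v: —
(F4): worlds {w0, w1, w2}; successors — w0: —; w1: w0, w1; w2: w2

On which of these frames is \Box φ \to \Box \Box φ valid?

(F3), (F4)

This is the axiom for transitivity; its first-order frame correspondent is \forall x \forall y \forall z (Rxy \wedge Ryz \to Rxz).
(F1): fails — Ron and Rno but not Roo.
(F2): fails — Ruv and Rvt but not Rut.
(F3): satisfies the condition.
(F4): satisfies the condition.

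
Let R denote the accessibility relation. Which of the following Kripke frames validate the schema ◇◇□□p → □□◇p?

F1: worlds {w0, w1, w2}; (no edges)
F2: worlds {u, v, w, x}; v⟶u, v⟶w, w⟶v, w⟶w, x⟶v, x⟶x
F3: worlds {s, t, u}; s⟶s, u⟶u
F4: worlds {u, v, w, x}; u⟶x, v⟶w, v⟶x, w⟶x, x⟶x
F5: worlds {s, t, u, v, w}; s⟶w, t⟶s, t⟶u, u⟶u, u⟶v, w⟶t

This is the axiom for a generalized confluence (Geach) condition; its first-order frame correspondent is ∀x ∀y ∀z ((xR²y ∧ xR²z) → ∃w (yR²w ∧ zRw)).
F1: ✓.
F2: fails — wR²u, wR²u but no t with uR²t and uRt.
F3: ✓.
F4: ✓.
F5: fails — tR²u, tR²v but no w* with uR²w* and vRw*.
Valid on: F1, F3, F4.

F1, F3, F4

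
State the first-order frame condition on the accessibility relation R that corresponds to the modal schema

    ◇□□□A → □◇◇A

This is a Sahlqvist (Geach-type) schema ◇^1□^3A → □^1◇^2A.
Minimal-valuation argument: fix x; take any y with xR^1y and any z with xR^1z. Set V(A) to the set of worlds R-reachable from y in exactly 3 steps. Then □^3A holds at y, so the antecedent holds at x; validity forces ◇^2A at z, giving a w with zR^2w and yR^3w.
First-order correspondent: ∀x ∀y ∀z ((xRy ∧ xRz) → ∃w (yR³w ∧ zR²w)).

∀x ∀y ∀z ((xRy ∧ xRz) → ∃w (yR³w ∧ zR²w))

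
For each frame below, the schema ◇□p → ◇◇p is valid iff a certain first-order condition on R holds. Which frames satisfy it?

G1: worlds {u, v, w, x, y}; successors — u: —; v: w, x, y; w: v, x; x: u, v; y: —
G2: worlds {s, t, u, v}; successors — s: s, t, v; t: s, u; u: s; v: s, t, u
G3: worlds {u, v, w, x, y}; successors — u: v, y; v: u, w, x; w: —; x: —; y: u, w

This is the axiom for a generalized confluence (Geach) condition; its first-order frame correspondent is ∀x ∀y (xRy → ∃w (yRw ∧ xR²w)).
G1: fails — vRy but no t with yRt and vR²t.
G2: holds.
G3: fails — vRw but no t with wRt and vR²t.

G2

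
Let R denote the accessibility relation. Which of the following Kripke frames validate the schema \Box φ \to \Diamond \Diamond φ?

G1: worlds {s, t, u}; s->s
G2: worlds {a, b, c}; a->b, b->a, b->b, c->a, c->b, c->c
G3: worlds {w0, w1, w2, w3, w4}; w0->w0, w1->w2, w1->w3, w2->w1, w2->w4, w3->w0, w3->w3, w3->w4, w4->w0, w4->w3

This is the axiom for a generalized confluence (Geach) condition; its first-order frame correspondent is \forall x \exists w (xRw \wedge x R^2 w).
G1: fails — at t but no w with tRw and tR²w.
G2: satisfies the condition.
G3: fails — at w2 but no w with w2Rw and w2R²w.

G2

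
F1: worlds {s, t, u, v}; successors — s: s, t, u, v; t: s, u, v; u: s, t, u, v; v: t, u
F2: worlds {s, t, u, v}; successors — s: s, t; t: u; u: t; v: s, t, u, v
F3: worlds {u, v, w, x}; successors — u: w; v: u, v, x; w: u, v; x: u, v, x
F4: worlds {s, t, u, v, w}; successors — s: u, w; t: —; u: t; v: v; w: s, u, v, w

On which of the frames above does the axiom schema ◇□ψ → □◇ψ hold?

F1

The schema corresponds to convergence: ∀x ∀y ∀z (Rxy ∧ Rxz → ∃w (Ryw ∧ Rzw)).
F1: ✓.
F2: fails — Rss and Rst but s and t have no common successor.
F3: fails — Rvv and Rvu but v and u have no common successor.
F4: fails — Rsw and Rsu but w and u have no common successor.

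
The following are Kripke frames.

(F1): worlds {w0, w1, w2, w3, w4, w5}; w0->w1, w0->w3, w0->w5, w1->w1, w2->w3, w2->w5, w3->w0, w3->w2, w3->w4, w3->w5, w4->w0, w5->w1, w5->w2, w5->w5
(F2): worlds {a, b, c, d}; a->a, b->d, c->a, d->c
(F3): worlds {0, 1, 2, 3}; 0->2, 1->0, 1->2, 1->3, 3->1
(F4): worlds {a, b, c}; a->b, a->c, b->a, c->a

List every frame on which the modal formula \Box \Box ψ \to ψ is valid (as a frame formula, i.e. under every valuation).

(F4)

The schema corresponds to a generalized confluence (Geach) condition: \forall x \exists w (x R^2 w \wedge x = w).
(F1): fails — at w4 but no w with w4R²w and w4=w.
(F2): fails — at b but no w with bR²w and b=w.
(F3): fails — at 0 but no w with 0R²w and 0=w.
(F4): holds.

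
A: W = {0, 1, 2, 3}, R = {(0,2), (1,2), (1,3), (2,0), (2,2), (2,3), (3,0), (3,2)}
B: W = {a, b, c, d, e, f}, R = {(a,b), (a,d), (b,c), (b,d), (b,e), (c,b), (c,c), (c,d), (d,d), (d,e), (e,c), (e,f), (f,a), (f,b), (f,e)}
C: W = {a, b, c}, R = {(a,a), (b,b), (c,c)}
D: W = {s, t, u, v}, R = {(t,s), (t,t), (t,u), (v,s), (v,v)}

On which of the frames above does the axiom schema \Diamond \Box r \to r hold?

This is the axiom for symmetry; its first-order frame correspondent is \forall x \forall y (Rxy \to Ryx).
A: fails — R12 but not R21.
B: fails — Rcd but not Rdc.
C: holds.
D: fails — Rts but not Rst.
Valid on: C.

C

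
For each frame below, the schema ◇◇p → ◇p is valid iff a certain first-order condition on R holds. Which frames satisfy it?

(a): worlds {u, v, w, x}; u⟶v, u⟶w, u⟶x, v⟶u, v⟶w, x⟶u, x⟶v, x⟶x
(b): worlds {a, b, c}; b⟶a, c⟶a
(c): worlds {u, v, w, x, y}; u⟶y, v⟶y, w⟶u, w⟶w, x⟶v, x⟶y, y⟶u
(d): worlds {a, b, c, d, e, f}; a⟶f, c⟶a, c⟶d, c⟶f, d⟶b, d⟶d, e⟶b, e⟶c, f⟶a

The schema corresponds to transitivity: ∀x ∀y ∀z (Rxy ∧ Ryz → Rxz).
(a): fails — Ruv and Rvu but not Ruu.
(b): satisfies the condition.
(c): fails — Rwu and Ruy but not Rwy.
(d): fails — Rcd and Rdb but not Rcb.
Valid on: (b).

(b)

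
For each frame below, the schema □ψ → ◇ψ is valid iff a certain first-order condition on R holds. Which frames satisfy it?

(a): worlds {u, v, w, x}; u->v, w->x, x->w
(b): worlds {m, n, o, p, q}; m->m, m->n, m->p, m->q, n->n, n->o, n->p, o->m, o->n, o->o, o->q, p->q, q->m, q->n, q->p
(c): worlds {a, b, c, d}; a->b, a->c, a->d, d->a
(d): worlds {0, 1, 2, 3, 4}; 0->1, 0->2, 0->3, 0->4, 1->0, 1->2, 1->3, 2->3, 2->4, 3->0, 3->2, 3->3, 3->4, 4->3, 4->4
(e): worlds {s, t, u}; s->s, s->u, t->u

This is the axiom for seriality; its first-order frame correspondent is ∀x ∃y Rxy.
(a): fails — world v has no successor.
(b): holds.
(c): fails — world b has no successor.
(d): holds.
(e): fails — world u has no successor.

(b), (d)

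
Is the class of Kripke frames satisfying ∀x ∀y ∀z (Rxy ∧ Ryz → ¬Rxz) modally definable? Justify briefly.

Not modally definable

Modal frame validity is preserved under surjective bounded morphisms.
The 5-cycle (worlds 0,1,2,3,4 with 0→1→2→3→4→0) is intransitive. Mapping every world to a single reflexive point • is a surjective bounded morphism; the reflexive point is not intransitive (R••∧R•• but R••).
So no modal formula (or set of formulas) defines exactly the intransitive frames.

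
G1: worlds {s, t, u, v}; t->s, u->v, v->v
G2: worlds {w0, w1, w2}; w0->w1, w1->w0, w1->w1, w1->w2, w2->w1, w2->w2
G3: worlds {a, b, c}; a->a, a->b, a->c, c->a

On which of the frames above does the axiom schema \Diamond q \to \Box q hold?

Frame correspondent (Sahlqvist): \forall x \forall y \forall z (Rxy \wedge Rxz \to y = z) — i.e. partial functionality.
G1: holds.
G2: fails — w1 sees both w0 and w1.
G3: fails — a sees both a and b.
Valid on: G1.

G1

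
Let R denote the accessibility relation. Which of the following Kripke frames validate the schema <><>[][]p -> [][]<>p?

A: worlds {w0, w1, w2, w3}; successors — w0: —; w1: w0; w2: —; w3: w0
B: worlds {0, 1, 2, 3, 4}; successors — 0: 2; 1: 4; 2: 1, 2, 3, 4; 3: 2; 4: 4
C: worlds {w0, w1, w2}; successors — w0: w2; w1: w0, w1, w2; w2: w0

Frame correspondent (Sahlqvist): forall x forall y forall z ((x R^2 y & x R^2 z) -> exists w (y R^2 w & zRw)) — i.e. a generalized confluence (Geach) condition.
A: condition met.
B: fails — 0R²1, 0R²3 but no w with 1R²w and 3Rw.
C: fails — w0R²w0, w0R²w0 but no w with w0R²w and w0Rw.

A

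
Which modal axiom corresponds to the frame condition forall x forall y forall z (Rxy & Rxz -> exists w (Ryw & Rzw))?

◇□ψ → □◇ψ

This is convergence; the standard corresponding axiom is .2: ◇□ψ → □◇ψ.
Suppose ◇□ψ→□◇ψ is valid. Take Rxy, Rxz and set V(ψ)={w : Ryw}. Then □ψ at y so ◇□ψ at x, so □◇ψ at x, so ◇ψ at z, giving w with Rzw and Ryw.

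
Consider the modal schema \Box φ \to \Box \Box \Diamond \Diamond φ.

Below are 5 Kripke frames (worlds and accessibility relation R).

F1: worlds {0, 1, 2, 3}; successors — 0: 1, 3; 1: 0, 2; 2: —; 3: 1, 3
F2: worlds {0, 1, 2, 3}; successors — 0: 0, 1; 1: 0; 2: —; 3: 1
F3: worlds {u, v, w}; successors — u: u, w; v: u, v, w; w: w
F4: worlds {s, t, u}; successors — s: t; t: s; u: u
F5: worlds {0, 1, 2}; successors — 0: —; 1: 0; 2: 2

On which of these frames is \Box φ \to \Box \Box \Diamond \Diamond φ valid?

This is the axiom for a generalized confluence (Geach) condition; its first-order frame correspondent is \forall x \forall z (x R^2 z \to \exists w (xRw \wedge z R^2 w)).
F1: fails — 0R²2 but no w with 0Rw and 2R²w.
F2: ✓.
F3: ✓.
F4: fails — sR²s but no w with sRw and sR²w.
F5: ✓.
Valid on: F2, F3, F5.

F2, F3, F5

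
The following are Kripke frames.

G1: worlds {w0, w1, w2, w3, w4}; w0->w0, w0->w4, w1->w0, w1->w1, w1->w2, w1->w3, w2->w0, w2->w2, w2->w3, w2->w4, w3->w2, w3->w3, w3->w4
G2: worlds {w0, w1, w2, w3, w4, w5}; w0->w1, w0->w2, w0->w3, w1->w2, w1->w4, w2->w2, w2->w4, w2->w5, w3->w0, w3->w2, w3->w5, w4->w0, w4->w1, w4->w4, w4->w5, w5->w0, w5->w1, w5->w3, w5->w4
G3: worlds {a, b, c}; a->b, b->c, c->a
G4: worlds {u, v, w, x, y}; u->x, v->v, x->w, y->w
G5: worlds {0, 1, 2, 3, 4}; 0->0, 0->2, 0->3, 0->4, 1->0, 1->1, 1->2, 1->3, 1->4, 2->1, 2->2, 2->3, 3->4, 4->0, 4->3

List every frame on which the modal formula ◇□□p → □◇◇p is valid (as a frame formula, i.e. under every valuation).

G2, G3, G5

Frame correspondent (Sahlqvist): ∀x ∀y ∀z ((xRy ∧ xRz) → ∃w (yR²w ∧ zR²w)) — i.e. a generalized confluence (Geach) condition.
G1: fails — w0Rw0, w0Rw4 but no w with w0R²w and w4R²w.
G2: satisfies the condition.
G3: satisfies the condition.
G4: fails — uRx, uRx but no t with xR²t and xR²t.
G5: satisfies the condition.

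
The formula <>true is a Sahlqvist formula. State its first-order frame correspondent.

seriality

◇⊤ holds at w iff w has a successor, so frame-validity of ◇⊤ is exactly seriality. Equivalently via □r → ◇r:
Suppose □r→◇r is valid. At any x set V(r)=W. Then □r at x, so ◇r at x, so x has a successor.
The converse is a direct semantic check.
So the correspondent is seriality.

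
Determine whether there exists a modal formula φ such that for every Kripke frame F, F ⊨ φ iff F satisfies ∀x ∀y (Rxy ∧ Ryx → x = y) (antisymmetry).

Not modally definable

If a class were modally definable it would be closed under surjective bounded morphisms (Goldblatt–Thomason).
The 8-cycle (worlds 0,1,2,3,4,5,6,7 with 0→1→2→3→4→5→6→7→0) is antisymmetric. Sending even-indexed worlds to s and odd-indexed worlds to t is a surjective bounded morphism onto the two-world frame with s↔t, which is not antisymmetric.
Hence antisymmetry is not modally definable.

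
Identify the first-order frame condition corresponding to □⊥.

Emptiness of R

□⊥ is valid iff no world has any successor (otherwise □⊥ fails at any world with one).
Conversely, any frame satisfying ∀x ∀y ¬Rxy validates the schema.
So the correspondent is emptiness of R.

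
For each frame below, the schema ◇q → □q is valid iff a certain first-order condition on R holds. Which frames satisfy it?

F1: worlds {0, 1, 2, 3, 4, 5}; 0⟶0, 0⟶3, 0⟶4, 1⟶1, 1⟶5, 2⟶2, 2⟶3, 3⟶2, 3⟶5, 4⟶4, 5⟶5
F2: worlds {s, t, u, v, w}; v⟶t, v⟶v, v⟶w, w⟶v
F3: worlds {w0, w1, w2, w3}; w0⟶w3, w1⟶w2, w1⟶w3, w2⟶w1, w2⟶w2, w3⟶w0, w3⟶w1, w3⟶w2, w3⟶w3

none

This is the axiom for partial functionality; its first-order frame correspondent is ∀x ∀y ∀z (Rxy ∧ Rxz → y = z).
F1: fails — 0 sees both 0 and 3.
F2: fails — v sees both t and v.
F3: fails — w1 sees both w2 and w3.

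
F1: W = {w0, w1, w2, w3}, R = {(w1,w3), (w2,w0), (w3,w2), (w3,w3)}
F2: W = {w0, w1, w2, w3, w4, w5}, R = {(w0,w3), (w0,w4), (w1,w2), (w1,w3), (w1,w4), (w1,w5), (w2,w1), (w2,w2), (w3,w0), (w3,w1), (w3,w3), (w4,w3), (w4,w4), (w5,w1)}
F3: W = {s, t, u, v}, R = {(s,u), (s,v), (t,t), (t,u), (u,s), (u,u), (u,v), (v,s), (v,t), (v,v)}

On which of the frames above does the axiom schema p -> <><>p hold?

F2, F3

Frame correspondent (Sahlqvist): forall x exists w (x = w & x R^2 w) — i.e. a generalized confluence (Geach) condition.
F1: fails — at w0 but no w with w0=w and w0R²w.
F2: satisfies the condition.
F3: satisfies the condition.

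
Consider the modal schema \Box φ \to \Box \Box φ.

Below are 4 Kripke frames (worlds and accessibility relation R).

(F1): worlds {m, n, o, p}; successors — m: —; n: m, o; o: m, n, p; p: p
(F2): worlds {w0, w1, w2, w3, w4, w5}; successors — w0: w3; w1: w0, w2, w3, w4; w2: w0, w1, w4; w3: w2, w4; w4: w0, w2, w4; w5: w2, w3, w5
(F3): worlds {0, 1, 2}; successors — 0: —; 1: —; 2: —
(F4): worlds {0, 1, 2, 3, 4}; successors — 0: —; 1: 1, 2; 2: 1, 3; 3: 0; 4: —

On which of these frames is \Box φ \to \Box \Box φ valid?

The schema corresponds to transitivity: \forall x \forall y \forall z (Rxy \wedge Ryz \to Rxz).
(F1): fails — Ron and Rno but not Roo.
(F2): fails — Rw1w2 and Rw2w1 but not Rw1w1.
(F3): ✓.
(F4): fails — R12 and R23 but not R13.

(F3)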